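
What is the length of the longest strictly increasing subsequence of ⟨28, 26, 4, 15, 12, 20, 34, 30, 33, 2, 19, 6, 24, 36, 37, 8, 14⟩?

Let dp[i] be the longest increasing subsequence ending at position i. Then dp = [1, 1, 1, 2, 2, 3, 4, 4, 5, 1, 3, 2, 4, 6, 7, 3, 4].
The maximum is 7; one witness is 4, 15, 20, 30, 33, 36, 37 at positions 3,4,6,8,9,14,15.

7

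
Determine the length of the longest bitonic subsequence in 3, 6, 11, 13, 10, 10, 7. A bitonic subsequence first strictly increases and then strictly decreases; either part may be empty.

One longest bitonic subsequence is 3, 6, 11, 13, 10, 7 (positions 1,2,3,4,6,7): it rises to 13 then falls. Length 6 is optimal.

6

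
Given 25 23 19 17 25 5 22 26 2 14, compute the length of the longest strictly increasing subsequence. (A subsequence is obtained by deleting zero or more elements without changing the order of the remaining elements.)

Let dp[i] be the longest increasing subsequence ending at position i. Then dp = [1, 1, 1, 1, 2, 1, 2, 3, 1, 2].
The maximum is 3; one witness is 23, 25, 26 at positions 2,5,8.

3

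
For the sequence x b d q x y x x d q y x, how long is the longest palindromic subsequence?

One longest palindromic subsequence is xqxxxqx (positions 1,4,5,7,8,10,12); it reads the same forward and backward, and the interval DP gives dp[1][12] = 7.

7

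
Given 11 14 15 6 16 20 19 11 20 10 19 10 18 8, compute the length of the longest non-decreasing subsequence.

6

Let dp[i] be the longest non-decreasing subsequence ending at position i. Then dp = [1, 2, 3, 1, 4, 5, 5, 2, 6, 2, 6, 3, 5, 2].
The maximum is 6; one witness is 11, 14, 15, 16, 20, 20 at positions 1,2,3,5,6,9.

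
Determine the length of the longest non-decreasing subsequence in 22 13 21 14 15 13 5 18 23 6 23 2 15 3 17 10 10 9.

Scanning left to right, the best length ending at each element is: 22→1, 13→1, 21→2, 14→2, 15→3, 13→2, 5→1, 18→4, 23→5, 6→2, 23→6, 2→1, 15→4, 3→2, 17→5, 10→3, 10→4, 9→3.
So the longest non-decreasing subsequence has length 6, e.g. 13, 14, 15, 18, 23, 23.

6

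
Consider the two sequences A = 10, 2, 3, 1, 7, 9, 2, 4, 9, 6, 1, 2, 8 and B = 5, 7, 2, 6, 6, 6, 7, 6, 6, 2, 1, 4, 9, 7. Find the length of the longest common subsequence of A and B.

A longest common subsequence is 2, 7, 2, 4, 9 (length 5); the LCS DP confirms no longer common subsequence exists.

5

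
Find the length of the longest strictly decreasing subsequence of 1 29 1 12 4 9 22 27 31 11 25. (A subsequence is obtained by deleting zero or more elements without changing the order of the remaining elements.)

Let dp[i] be the longest decreasing subsequence ending at position i. Then dp = [1, 1, 2, 2, 3, 3, 2, 2, 1, 3, 3].
The maximum is 3; one witness is 29, 12, 4 at positions 2,4,5.

3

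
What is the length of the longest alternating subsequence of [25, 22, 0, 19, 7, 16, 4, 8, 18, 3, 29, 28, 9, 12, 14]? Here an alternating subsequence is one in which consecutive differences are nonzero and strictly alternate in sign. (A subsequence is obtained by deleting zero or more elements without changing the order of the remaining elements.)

Track the best alternating length ending on an up-step vs a down-step at each position: up/down = 1/1, 1/2, 1/2, 3/2, 3/4, 5/4, 3/6, 7/6, 7/4, 3/8, 9/1, 9/10, 9/10, 11/10, 11/10.
The maximum over both is 11; one such subsequence is 25, 0, 19, 7, 16, 4, 8, 3, 29, 9, 12.

11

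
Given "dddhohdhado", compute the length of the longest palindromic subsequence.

One longest palindromic subsequence is ddhohdd (positions 2,3,4,5,6,7,10); it reads the same forward and backward, and the interval DP gives dp[1][11] = 7.

7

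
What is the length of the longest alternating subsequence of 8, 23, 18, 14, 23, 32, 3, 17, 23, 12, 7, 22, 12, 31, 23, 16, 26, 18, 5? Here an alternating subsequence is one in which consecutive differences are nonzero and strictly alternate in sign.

Track the best alternating length ending on an up-step vs a down-step at each position: up/down = 1/1, 2/1, 2/3, 2/3, 4/1, 4/1, 1/5, 6/5, 6/5, 6/7, 6/7, 8/7, 8/9, 10/5, 10/11, 10/11, 12/11, 12/13, 6/13.
The maximum over both is 13; one such subsequence is 8, 23, 18, 23, 3, 17, 12, 22, 12, 31, 23, 26, 18.

13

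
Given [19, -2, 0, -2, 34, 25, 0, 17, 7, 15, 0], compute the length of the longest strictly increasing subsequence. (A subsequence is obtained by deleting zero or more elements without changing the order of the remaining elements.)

Let dp[i] be the longest increasing subsequence ending at position i. Then dp = [1, 1, 2, 1, 3, 3, 2, 3, 3, 4, 2].
The maximum is 4; one witness is -2, 0, 7, 15 at positions 2,3,9,10.

4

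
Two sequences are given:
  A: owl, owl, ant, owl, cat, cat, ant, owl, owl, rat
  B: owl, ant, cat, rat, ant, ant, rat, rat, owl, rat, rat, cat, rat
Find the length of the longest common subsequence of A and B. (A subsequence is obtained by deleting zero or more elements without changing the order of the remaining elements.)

6

Backtracking the LCS table gives one alignment: owl (A2,B1) → ant (A3,B2) → cat (A5,B3) → ant (A7,B6) → owl (A8,B9) → rat (A10,B13).
So the longest common subsequence has length 6.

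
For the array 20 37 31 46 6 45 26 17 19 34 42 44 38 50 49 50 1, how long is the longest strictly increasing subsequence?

8

Scanning left to right, the best length ending at each element is: 20→1, 37→2, 31→2, 46→3, 6→1, 45→3, 26→2, 17→2, 19→3, 34→4, 42→5, 44→6, 38→5, 50→7, 49→7, 50→8, 1→1.
So the longest increasing subsequence has length 8, e.g. 6, 17, 19, 34, 42, 44, 49, 50.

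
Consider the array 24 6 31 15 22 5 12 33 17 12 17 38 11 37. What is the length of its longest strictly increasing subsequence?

5

Let dp[i] be the longest increasing subsequence ending at position i. Then dp = [1, 1, 2, 2, 3, 1, 2, 4, 3, 2, 3, 5, 2, 5].
The maximum is 5; one witness is 6, 15, 22, 33, 38 at positions 2,4,5,8,12.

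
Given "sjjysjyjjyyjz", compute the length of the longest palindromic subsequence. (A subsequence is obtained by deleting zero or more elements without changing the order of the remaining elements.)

8

One longest palindromic subsequence is jyyjjyyj (positions 3,4,7,8,9,10,11,12); it reads the same forward and backward, and the interval DP gives dp[1][13] = 8.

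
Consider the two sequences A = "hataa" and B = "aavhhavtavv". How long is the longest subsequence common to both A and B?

4

Backtracking the LCS table gives one alignment: h (A1,B5) → a (A2,B6) → t (A3,B8) → a (A4,B9).
So the longest common subsequence has length 4.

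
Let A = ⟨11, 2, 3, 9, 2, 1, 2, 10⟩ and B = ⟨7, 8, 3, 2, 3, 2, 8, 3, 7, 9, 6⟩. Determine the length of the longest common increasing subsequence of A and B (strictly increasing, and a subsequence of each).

A longest common strictly increasing subsequence is 2, 3, 9 (length 3); it appears in order in both A and B, and no longer such subsequence exists.

3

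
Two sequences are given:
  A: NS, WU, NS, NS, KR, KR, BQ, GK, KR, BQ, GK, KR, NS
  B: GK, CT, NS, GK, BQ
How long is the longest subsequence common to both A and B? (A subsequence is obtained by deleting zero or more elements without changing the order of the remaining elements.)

3

Backtracking the LCS table gives one alignment: NS (A4,B3) → GK (A8,B4) → BQ (A10,B5).
So the longest common subsequence has length 3.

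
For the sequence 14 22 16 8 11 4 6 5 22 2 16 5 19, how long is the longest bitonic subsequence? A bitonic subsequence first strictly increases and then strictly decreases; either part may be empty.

Let inc[i] be the LIS ending at i and dec[i] the longest strictly decreasing subsequence starting at i. inc = [1, 2, 2, 1, 2, 1, 2, 2, 3, 1, 3, 2, 4], dec = [5, 6, 5, 4, 4, 2, 3, 2, 3, 1, 2, 1, 1].
max_i inc[i]+dec[i]−1 = 7, with one witness 14, 22, 16, 11, 6, 5, 2.

7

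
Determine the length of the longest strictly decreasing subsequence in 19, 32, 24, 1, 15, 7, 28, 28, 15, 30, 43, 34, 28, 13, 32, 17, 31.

Let dp[i] be the longest decreasing subsequence ending at position i. Then dp = [1, 1, 2, 3, 3, 4, 2, 2, 3, 2, 1, 2, 3, 4, 3, 4, 4].
The maximum is 4; one witness is 32, 24, 15, 7 at positions 2,3,5,6.

4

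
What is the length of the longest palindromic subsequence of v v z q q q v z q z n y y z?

One longest palindromic subsequence is zqqqqz (positions 3,4,5,6,9,14); it reads the same forward and backward, and the interval DP gives dp[1][14] = 6.

6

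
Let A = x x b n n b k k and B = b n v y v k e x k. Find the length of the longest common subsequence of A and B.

A longest common subsequence is bnkk (length 4); the LCS DP confirms no longer common subsequence exists.

4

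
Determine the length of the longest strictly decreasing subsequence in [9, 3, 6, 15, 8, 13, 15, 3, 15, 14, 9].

Scanning left to right, the best length ending at each element is: 9→1, 3→2, 6→2, 15→1, 8→2, 13→2, 15→1, 3→3, 15→1, 14→2, 9→3.
So the longest decreasing subsequence has length 3, e.g. 9, 6, 3.

3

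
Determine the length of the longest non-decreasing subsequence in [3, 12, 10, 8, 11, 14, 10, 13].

One longest non-decreasing subsequence is 3, 10, 11, 14 (positions 1,3,5,6), of length 4; no longer one exists.

4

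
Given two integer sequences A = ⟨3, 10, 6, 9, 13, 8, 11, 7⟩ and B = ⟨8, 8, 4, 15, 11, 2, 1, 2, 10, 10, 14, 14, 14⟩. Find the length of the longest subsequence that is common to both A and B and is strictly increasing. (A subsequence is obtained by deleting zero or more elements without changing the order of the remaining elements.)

For each value that appears in both, track the longest common increasing run ending there.
The best achievable length is 2; one witness is 8, 11 (A-positions 6,7, B-positions 1,5).

2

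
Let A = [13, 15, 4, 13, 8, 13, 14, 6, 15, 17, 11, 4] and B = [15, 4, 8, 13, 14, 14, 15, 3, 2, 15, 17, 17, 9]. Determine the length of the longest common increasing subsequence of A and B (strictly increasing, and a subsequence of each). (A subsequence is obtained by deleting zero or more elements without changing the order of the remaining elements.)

A longest common strictly increasing subsequence is 4, 8, 13, 14, 15, 17 (length 6); it appears in order in both A and B, and no longer such subsequence exists.

6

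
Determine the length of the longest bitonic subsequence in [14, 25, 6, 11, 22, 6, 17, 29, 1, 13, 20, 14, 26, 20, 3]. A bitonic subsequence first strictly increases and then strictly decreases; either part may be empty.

7

Let inc[i] be the LIS ending at i and dec[i] the longest strictly decreasing subsequence starting at i. inc = [1, 2, 1, 2, 3, 1, 3, 4, 1, 3, 4, 4, 5, 5, 2], dec = [4, 5, 2, 3, 4, 2, 3, 4, 1, 2, 3, 2, 3, 2, 1].
max_i inc[i]+dec[i]−1 = 7, with one witness 6, 11, 22, 29, 26, 20, 3.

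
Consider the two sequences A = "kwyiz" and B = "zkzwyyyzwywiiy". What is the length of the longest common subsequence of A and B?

A longest common subsequence is kwyi (length 4); the LCS DP confirms no longer common subsequence exists.

4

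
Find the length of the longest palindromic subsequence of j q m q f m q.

One longest palindromic subsequence is qmfmq (positions 2,3,5,6,7); it reads the same forward and backward, and the interval DP gives dp[1][7] = 5.

5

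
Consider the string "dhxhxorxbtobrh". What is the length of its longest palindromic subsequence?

One longest palindromic subsequence is hrbobrh (positions 2,7,9,11,12,13,14); it reads the same forward and backward, and the interval DP gives dp[1][14] = 7.

7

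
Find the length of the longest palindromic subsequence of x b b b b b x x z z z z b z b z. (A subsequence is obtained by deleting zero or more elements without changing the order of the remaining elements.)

8

One longest palindromic subsequence is bbzzzzbb (positions 5,6,9,10,11,12,13,15); it reads the same forward and backward, and the interval DP gives dp[1][16] = 8.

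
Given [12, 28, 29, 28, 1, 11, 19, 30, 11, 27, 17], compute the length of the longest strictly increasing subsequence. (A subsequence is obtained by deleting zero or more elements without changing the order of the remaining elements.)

Let dp[i] be the longest increasing subsequence ending at position i. Then dp = [1, 2, 3, 2, 1, 2, 3, 4, 2, 4, 3].
The maximum is 4; one witness is 12, 28, 29, 30 at positions 1,2,3,8.

4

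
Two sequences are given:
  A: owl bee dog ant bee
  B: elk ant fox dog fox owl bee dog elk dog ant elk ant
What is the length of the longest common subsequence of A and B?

A longest common subsequence is owl, bee, dog, ant (length 4); the LCS DP confirms no longer common subsequence exists.

4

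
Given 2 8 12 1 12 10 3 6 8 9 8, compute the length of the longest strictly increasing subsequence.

One longest increasing subsequence is 2, 3, 6, 8, 9 (positions 1,7,8,9,10), of length 5; no longer one exists.

5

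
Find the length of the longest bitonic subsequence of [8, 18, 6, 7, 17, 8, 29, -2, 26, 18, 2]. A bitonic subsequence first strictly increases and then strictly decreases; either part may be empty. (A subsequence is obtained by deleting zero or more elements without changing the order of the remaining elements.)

7

Let inc[i] be the LIS ending at i and dec[i] the longest strictly decreasing subsequence starting at i. inc = [1, 2, 1, 2, 3, 3, 4, 1, 4, 4, 2], dec = [3, 4, 2, 2, 3, 2, 4, 1, 3, 2, 1].
max_i inc[i]+dec[i]−1 = 7, with one witness 6, 7, 17, 29, 26, 18, 2.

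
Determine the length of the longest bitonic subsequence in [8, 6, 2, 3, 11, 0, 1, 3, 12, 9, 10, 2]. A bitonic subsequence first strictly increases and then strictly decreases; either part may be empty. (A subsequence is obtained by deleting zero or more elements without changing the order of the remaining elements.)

6

Let inc[i] be the LIS ending at i and dec[i] the longest strictly decreasing subsequence starting at i. inc = [1, 1, 1, 2, 3, 1, 2, 3, 4, 4, 5, 3], dec = [4, 3, 2, 2, 3, 1, 1, 2, 3, 2, 2, 1].
max_i inc[i]+dec[i]−1 = 6, with one witness 2, 3, 11, 12, 10, 2.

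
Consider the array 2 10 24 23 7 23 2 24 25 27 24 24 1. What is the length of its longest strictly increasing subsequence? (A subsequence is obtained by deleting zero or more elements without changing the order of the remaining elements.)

Let dp[i] be the longest increasing subsequence ending at position i. Then dp = [1, 2, 3, 3, 2, 3, 1, 4, 5, 6, 4, 4, 1].
The maximum is 6; one witness is 2, 10, 23, 24, 25, 27 at positions 1,2,4,8,9,10.

6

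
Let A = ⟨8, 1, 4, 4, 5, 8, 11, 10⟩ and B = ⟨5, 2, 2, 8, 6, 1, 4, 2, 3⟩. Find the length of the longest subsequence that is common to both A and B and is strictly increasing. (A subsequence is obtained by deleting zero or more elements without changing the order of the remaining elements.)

2

A longest common strictly increasing subsequence is 5, 8 (length 2); it appears in order in both A and B, and no longer such subsequence exists.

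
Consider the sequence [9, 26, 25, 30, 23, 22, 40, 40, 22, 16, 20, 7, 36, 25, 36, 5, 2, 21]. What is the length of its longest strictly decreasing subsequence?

8

Let dp[i] be the longest decreasing subsequence ending at position i. Then dp = [1, 1, 2, 1, 3, 4, 1, 1, 4, 5, 5, 6, 2, 3, 2, 7, 8, 5].
The maximum is 8; one witness is 26, 25, 23, 22, 16, 7, 5, 2 at positions 2,3,5,6,10,12,16,17.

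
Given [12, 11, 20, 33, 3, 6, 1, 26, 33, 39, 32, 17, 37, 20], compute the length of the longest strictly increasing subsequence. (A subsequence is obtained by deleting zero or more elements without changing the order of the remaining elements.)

Let dp[i] be the longest increasing subsequence ending at position i. Then dp = [1, 1, 2, 3, 1, 2, 1, 3, 4, 5, 4, 3, 5, 4].
The maximum is 5; one witness is 12, 20, 26, 33, 39 at positions 1,3,8,9,10.

5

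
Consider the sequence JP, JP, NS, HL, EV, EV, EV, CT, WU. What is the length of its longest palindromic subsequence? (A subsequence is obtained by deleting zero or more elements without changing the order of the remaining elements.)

3

Using dp[i][j] = 2 + dp[i+1][j−1] if the ends match, else max(dp[i+1][j], dp[i][j−1]):
dp[1][9] = 3. A witness is EV EV EV at positions 5,6,7.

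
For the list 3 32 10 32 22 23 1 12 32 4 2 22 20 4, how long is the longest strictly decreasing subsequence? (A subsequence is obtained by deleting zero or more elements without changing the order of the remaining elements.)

Let dp[i] be the longest decreasing subsequence ending at position i. Then dp = [1, 1, 2, 1, 2, 2, 3, 3, 1, 4, 5, 3, 4, 5].
The maximum is 5; one witness is 32, 22, 12, 4, 2 at positions 2,5,8,10,11.

5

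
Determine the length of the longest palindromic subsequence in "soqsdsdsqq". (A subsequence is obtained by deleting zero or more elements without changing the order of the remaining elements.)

One longest palindromic subsequence is qsdsdsq (positions 3,4,5,6,7,8,10); it reads the same forward and backward, and the interval DP gives dp[1][10] = 7.

7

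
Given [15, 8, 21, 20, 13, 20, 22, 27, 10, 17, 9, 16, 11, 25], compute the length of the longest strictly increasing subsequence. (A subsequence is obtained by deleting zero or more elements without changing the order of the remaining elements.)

Scanning left to right, the best length ending at each element is: 15→1, 8→1, 21→2, 20→2, 13→2, 20→3, 22→4, 27→5, 10→2, 17→3, 9→2, 16→3, 11→3, 25→5.
So the longest increasing subsequence has length 5, e.g. 8, 13, 20, 22, 27.

5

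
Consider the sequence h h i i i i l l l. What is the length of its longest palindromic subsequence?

One longest palindromic subsequence is iiii (positions 3,4,5,6); it reads the same forward and backward, and the interval DP gives dp[1][9] = 4.

4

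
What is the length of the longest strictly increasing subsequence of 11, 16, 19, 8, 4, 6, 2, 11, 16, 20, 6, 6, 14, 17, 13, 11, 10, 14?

5

Scanning left to right, the best length ending at each element is: 11→1, 16→2, 19→3, 8→1, 4→1, 6→2, 2→1, 11→3, 16→4, 20→5, 6→2, 6→2, 14→4, 17→5, 13→4, 11→3, 10→3, 14→5.
So the longest increasing subsequence has length 5, e.g. 4, 6, 11, 16, 20.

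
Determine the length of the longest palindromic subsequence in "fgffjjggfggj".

7

One longest palindromic subsequence is jggfggj (positions 5,7,8,9,10,11,12); it reads the same forward and backward, and the interval DP gives dp[1][12] = 7.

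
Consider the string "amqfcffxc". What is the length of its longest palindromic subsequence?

One longest palindromic subsequence is cffc (positions 5,6,7,9); it reads the same forward and backward, and the interval DP gives dp[1][9] = 4.

4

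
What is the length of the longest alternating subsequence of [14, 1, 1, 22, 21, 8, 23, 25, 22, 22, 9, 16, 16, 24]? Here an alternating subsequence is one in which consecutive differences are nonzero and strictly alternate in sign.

Track the best alternating length ending on an up-step vs a down-step at each position: up/down = 1/1, 1/2, 1/2, 3/1, 3/4, 3/4, 5/1, 5/1, 5/6, 5/6, 5/6, 7/6, 7/6, 7/6.
The maximum over both is 7; one such subsequence is 14, 1, 22, 21, 23, 9, 16.

7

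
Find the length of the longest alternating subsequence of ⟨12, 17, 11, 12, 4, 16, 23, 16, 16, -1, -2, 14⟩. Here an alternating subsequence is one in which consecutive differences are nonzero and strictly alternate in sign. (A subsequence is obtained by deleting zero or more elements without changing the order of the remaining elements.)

8

A longest alternating subsequence is 12, 17, 11, 12, 4, 16, -1, 14 (positions 1,2,3,4,5,6,10,12); its 7 consecutive differences strictly alternate in sign, and length 8 is optimal.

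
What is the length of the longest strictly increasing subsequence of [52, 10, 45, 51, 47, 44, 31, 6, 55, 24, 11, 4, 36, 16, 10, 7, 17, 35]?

5

Scanning left to right, the best length ending at each element is: 52→1, 10→1, 45→2, 51→3, 47→3, 44→2, 31→2, 6→1, 55→4, 24→2, 11→2, 4→1, 36→3, 16→3, 10→2, 7→2, 17→4, 35→5.
So the longest increasing subsequence has length 5, e.g. 10, 11, 16, 17, 35.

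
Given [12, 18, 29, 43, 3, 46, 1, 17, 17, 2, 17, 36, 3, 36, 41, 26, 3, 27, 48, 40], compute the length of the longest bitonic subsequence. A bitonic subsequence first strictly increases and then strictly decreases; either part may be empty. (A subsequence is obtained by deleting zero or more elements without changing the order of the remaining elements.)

Let inc[i] be the LIS ending at i and dec[i] the longest strictly decreasing subsequence starting at i. inc = [1, 2, 3, 4, 1, 5, 1, 2, 2, 2, 3, 4, 3, 4, 5, 4, 3, 5, 6, 6], dec = [3, 3, 3, 4, 2, 4, 1, 2, 2, 1, 2, 3, 1, 3, 3, 2, 1, 1, 2, 1].
max_i inc[i]+dec[i]−1 = 8, with one witness 12, 18, 29, 43, 46, 41, 26, 3.

8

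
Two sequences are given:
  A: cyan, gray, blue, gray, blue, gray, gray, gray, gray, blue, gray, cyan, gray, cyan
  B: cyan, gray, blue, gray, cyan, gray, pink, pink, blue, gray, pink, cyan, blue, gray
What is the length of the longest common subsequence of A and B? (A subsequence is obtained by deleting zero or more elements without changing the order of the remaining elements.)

A longest common subsequence is cyan, gray, blue, gray, gray, blue, gray, cyan, gray (length 9); the LCS DP confirms no longer common subsequence exists.

9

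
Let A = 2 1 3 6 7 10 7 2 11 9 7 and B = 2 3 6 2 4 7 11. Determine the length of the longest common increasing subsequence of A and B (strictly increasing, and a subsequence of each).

5

For each value that appears in both, track the longest common increasing run ending there.
The best achievable length is 5; one witness is 2, 3, 6, 7, 11 (A-positions 1,3,4,5,9, B-positions 1,2,3,6,7).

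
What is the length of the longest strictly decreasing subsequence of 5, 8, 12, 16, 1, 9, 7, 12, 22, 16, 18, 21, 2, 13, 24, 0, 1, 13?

Scanning left to right, the best length ending at each element is: 5→1, 8→1, 12→1, 16→1, 1→2, 9→2, 7→3, 12→2, 22→1, 16→2, 18→2, 21→2, 2→4, 13→3, 24→1, 0→5, 1→5, 13→3.
So the longest decreasing subsequence has length 5, e.g. 12, 9, 7, 2, 0.

5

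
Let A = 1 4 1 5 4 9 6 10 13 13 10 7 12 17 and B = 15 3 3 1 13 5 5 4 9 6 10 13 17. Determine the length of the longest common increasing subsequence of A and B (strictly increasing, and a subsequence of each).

6

For each value that appears in both, track the longest common increasing run ending there.
The best achievable length is 6; one witness is 1, 5, 9, 10, 13, 17 (A-positions 1,4,6,8,9,14, B-positions 4,6,9,11,12,13).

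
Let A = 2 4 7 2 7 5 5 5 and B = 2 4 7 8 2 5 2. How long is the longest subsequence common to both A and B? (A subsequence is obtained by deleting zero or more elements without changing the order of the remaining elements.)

5

A longest common subsequence is 2, 4, 7, 2, 5 (length 5); the LCS DP confirms no longer common subsequence exists.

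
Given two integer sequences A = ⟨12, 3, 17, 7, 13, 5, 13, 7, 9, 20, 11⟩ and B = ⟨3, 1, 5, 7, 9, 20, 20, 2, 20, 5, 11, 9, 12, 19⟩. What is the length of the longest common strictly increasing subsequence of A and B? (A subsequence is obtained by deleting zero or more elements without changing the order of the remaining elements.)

A longest common strictly increasing subsequence is 3, 5, 7, 9, 20 (length 5); it appears in order in both A and B, and no longer such subsequence exists.

5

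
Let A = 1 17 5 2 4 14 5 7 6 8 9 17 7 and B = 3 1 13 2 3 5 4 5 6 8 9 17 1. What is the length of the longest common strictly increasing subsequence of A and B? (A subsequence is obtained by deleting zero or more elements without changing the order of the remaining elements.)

8

A longest common strictly increasing subsequence is 1, 2, 4, 5, 6, 8, 9, 17 (length 8); it appears in order in both A and B, and no longer such subsequence exists.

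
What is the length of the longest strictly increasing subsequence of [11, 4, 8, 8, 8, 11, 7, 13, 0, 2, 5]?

One longest increasing subsequence is 4, 8, 11, 13 (positions 2,3,6,8), of length 4; no longer one exists.

4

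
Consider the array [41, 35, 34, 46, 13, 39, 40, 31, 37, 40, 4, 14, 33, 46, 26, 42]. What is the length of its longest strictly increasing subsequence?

One longest increasing subsequence is 13, 31, 37, 40, 46 (positions 5,8,9,10,14), of length 5; no longer one exists.

5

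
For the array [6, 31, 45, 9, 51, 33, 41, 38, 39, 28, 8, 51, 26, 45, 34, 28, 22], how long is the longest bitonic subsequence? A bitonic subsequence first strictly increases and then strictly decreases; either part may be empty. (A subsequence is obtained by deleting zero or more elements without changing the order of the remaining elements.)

10

Let inc[i] be the LIS ending at i and dec[i] the longest strictly decreasing subsequence starting at i. inc = [1, 2, 3, 2, 4, 3, 4, 4, 5, 3, 2, 6, 3, 6, 4, 4, 3], dec = [1, 4, 6, 2, 6, 4, 5, 4, 4, 3, 1, 5, 2, 4, 3, 2, 1].
max_i inc[i]+dec[i]−1 = 10, with one witness 6, 31, 33, 38, 39, 51, 45, 34, 28, 22.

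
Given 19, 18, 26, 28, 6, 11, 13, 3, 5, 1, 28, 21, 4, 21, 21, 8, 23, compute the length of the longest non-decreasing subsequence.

Let dp[i] be the longest non-decreasing subsequence ending at position i. Then dp = [1, 1, 2, 3, 1, 2, 3, 1, 2, 1, 4, 4, 2, 5, 6, 3, 7].
The maximum is 7; one witness is 6, 11, 13, 21, 21, 21, 23 at positions 5,6,7,12,14,15,17.

7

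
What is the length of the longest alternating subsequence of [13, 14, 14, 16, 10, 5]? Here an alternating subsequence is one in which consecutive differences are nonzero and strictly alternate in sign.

3

A longest alternating subsequence is 13, 14, 10 (positions 1,2,5); its 2 consecutive differences strictly alternate in sign, and length 3 is optimal.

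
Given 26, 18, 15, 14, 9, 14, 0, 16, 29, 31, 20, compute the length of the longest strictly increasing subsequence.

Let dp[i] be the longest increasing subsequence ending at position i. Then dp = [1, 1, 1, 1, 1, 2, 1, 3, 4, 5, 4].
The maximum is 5; one witness is 9, 14, 16, 29, 31 at positions 5,6,8,9,10.

5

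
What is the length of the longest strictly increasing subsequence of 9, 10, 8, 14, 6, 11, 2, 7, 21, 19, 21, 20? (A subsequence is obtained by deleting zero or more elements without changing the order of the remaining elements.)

Let dp[i] be the longest increasing subsequence ending at position i. Then dp = [1, 2, 1, 3, 1, 3, 1, 2, 4, 4, 5, 5].
The maximum is 5; one witness is 9, 10, 14, 19, 21 at positions 1,2,4,10,11.

5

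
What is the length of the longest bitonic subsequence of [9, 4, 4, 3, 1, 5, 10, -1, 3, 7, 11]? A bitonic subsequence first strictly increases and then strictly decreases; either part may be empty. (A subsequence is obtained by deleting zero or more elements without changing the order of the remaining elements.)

5

One longest bitonic subsequence is 9, 4, 3, 1, -1 (positions 1,3,4,5,8): it rises to 9 then falls. Length 5 is optimal.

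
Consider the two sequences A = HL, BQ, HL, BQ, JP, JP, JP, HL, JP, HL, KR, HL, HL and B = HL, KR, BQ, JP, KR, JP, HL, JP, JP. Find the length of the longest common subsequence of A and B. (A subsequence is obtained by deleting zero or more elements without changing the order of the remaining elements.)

6

A longest common subsequence is HL, BQ, JP, JP, JP, JP (length 6); the LCS DP confirms no longer common subsequence exists.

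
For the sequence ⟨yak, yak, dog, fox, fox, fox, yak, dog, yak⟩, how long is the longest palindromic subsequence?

7

One longest palindromic subsequence is yak dog fox fox fox dog yak (positions 1,3,4,5,6,8,9); it reads the same forward and backward, and the interval DP gives dp[1][9] = 7.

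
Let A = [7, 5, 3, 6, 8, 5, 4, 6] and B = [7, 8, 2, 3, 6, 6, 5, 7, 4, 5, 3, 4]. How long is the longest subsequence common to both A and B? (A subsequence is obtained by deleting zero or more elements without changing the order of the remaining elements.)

Backtracking the LCS table gives one alignment: 7 (A1,B1) → 3 (A3,B4) → 6 (A4,B6) → 5 (A6,B10) → 4 (A7,B12).
So the longest common subsequence has length 5.

5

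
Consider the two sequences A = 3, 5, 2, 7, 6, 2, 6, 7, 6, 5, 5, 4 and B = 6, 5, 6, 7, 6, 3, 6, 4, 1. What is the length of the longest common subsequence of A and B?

5

A longest common subsequence is 5, 7, 6, 6, 4 (length 5); the LCS DP confirms no longer common subsequence exists.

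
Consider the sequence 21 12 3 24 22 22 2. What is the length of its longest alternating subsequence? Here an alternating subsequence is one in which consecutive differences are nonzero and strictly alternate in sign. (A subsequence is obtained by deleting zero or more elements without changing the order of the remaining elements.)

4

A longest alternating subsequence is 21, 12, 24, 22 (positions 1,2,4,5); its 3 consecutive differences strictly alternate in sign, and length 4 is optimal.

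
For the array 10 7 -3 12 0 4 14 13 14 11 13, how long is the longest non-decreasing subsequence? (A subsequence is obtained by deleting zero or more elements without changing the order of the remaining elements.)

5

Let dp[i] be the longest non-decreasing subsequence ending at position i. Then dp = [1, 1, 1, 2, 2, 3, 4, 4, 5, 4, 5].
The maximum is 5; one witness is -3, 0, 4, 14, 14 at positions 3,5,6,7,9.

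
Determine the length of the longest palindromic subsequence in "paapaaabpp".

Using dp[i][j] = 2 + dp[i+1][j−1] if the ends match, else max(dp[i+1][j], dp[i][j−1]):
dp[1][10] = 7. A witness is ppaaapp at positions 1,4,5,6,7,9,10.

7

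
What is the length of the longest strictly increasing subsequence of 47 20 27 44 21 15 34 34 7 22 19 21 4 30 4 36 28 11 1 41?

Let dp[i] be the longest increasing subsequence ending at position i. Then dp = [1, 1, 2, 3, 2, 1, 3, 3, 1, 3, 2, 3, 1, 4, 1, 5, 4, 2, 1, 6].
The maximum is 6; one witness is 20, 21, 22, 30, 36, 41 at positions 2,5,10,14,16,20.

6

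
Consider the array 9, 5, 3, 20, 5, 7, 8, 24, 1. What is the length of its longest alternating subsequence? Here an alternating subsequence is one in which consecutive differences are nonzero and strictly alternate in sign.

Track the best alternating length ending on an up-step vs a down-step at each position: up/down = 1/1, 1/2, 1/2, 3/1, 3/4, 5/4, 5/4, 5/1, 1/6.
The maximum over both is 6; one such subsequence is 9, 5, 20, 5, 7, 1.

6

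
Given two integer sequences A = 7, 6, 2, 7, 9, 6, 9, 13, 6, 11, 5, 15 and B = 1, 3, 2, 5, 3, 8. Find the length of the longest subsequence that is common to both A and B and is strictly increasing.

2

For each value that appears in both, track the longest common increasing run ending there.
The best achievable length is 2; one witness is 2, 5 (A-positions 3,11, B-positions 3,4).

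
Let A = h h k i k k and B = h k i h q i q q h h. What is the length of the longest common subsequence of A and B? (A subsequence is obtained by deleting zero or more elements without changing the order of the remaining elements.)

3

A longest common subsequence is hhi (length 3); the LCS DP confirms no longer common subsequence exists.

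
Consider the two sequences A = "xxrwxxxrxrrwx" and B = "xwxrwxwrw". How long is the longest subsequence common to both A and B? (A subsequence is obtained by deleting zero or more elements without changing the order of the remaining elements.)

7

Backtracking the LCS table gives one alignment: x (A1,B1) → x (A2,B3) → r (A3,B4) → w (A4,B5) → x (A5,B6) → r (A11,B8) → w (A12,B9).
So the longest common subsequence has length 7.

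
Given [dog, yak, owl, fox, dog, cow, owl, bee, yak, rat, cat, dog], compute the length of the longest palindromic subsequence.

One longest palindromic subsequence is dog yak owl cow owl yak dog (positions 1,2,3,6,7,9,12); it reads the same forward and backward, and the interval DP gives dp[1][12] = 7.

7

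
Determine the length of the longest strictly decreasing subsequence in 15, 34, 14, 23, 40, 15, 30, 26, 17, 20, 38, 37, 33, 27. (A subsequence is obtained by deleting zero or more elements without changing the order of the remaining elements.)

5

One longest decreasing subsequence is 40, 38, 37, 33, 27 (positions 5,11,12,13,14), of length 5; no longer one exists.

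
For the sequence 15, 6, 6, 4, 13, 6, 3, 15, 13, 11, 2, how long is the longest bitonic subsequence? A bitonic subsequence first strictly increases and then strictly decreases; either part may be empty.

Let inc[i] be the LIS ending at i and dec[i] the longest strictly decreasing subsequence starting at i. inc = [1, 1, 1, 1, 2, 2, 1, 3, 3, 3, 1], dec = [5, 4, 4, 3, 4, 3, 2, 4, 3, 2, 1].
max_i inc[i]+dec[i]−1 = 6, with one witness 6, 13, 15, 13, 11, 2.

6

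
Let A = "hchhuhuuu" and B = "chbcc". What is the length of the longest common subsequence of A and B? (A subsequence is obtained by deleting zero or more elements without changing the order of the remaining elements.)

2

A longest common subsequence is hc (length 2); the LCS DP confirms no longer common subsequence exists.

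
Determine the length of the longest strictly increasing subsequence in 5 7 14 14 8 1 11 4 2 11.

Scanning left to right, the best length ending at each element is: 5→1, 7→2, 14→3, 14→3, 8→3, 1→1, 11→4, 4→2, 2→2, 11→4.
So the longest increasing subsequence has length 4, e.g. 5, 7, 8, 11.

4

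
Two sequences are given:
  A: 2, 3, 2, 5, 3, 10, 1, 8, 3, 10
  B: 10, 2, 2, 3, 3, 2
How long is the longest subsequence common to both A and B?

Backtracking the LCS table gives one alignment: 2 (A1,B2) → 2 (A3,B3) → 3 (A5,B4) → 3 (A9,B5).
So the longest common subsequence has length 4.

4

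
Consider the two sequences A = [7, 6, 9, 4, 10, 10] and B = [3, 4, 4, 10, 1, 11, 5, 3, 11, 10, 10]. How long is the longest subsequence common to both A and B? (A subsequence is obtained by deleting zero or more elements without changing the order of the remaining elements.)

A longest common subsequence is 4, 10, 10 (length 3); the LCS DP confirms no longer common subsequence exists.

3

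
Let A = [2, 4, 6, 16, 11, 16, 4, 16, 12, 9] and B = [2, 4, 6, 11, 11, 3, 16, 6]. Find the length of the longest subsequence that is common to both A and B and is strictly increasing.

5

For each value that appears in both, track the longest common increasing run ending there.
The best achievable length is 5; one witness is 2, 4, 6, 11, 16 (A-positions 1,2,3,5,6, B-positions 1,2,3,4,7).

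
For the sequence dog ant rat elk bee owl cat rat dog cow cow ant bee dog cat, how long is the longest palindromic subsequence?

7

One longest palindromic subsequence is dog ant rat cat rat ant dog (positions 1,2,3,7,8,12,14); it reads the same forward and backward, and the interval DP gives dp[1][15] = 7.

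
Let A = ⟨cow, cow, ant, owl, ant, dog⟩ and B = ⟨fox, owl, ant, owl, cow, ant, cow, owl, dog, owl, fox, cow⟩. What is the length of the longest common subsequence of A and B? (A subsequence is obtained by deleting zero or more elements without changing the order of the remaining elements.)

4

Backtracking the LCS table gives one alignment: cow (A1,B5) → cow (A2,B7) → owl (A4,B8) → dog (A6,B9).
So the longest common subsequence has length 4.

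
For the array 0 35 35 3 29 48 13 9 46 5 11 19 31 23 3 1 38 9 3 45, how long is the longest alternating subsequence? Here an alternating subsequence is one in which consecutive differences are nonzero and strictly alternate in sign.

Track the best alternating length ending on an up-step vs a down-step at each position: up/down = 1/1, 2/1, 2/1, 2/3, 4/3, 4/1, 4/5, 4/5, 6/5, 4/7, 8/7, 8/7, 8/7, 8/9, 2/9, 2/9, 10/7, 10/11, 10/11, 12/7.
The maximum over both is 12; one such subsequence is 0, 35, 3, 29, 13, 46, 5, 31, 23, 38, 9, 45.

12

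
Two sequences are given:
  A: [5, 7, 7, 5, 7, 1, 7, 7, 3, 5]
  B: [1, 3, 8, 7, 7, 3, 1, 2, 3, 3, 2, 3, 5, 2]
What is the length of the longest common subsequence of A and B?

5

A longest common subsequence is 7, 7, 1, 3, 5 (length 5); the LCS DP confirms no longer common subsequence exists.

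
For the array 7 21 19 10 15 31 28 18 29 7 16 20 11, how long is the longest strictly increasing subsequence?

One longest increasing subsequence is 7, 10, 15, 28, 29 (positions 1,4,5,7,9), of length 5; no longer one exists.

5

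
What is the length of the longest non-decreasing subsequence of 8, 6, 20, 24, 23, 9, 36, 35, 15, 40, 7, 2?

5

Let dp[i] be the longest non-decreasing subsequence ending at position i. Then dp = [1, 1, 2, 3, 3, 2, 4, 4, 3, 5, 2, 1].
The maximum is 5; one witness is 8, 20, 24, 36, 40 at positions 1,3,4,7,10.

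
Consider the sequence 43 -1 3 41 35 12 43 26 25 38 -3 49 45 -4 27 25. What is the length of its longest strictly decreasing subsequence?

Let dp[i] be the longest decreasing subsequence ending at position i. Then dp = [1, 2, 2, 2, 3, 4, 1, 4, 5, 3, 6, 1, 2, 7, 4, 5].
The maximum is 7; one witness is 43, 41, 35, 26, 25, -3, -4 at positions 1,4,5,8,9,11,14.

7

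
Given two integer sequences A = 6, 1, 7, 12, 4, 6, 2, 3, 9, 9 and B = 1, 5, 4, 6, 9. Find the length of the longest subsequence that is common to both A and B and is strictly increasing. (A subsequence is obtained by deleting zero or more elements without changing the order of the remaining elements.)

For each value that appears in both, track the longest common increasing run ending there.
The best achievable length is 4; one witness is 1, 4, 6, 9 (A-positions 2,5,6,9, B-positions 1,3,4,5).

4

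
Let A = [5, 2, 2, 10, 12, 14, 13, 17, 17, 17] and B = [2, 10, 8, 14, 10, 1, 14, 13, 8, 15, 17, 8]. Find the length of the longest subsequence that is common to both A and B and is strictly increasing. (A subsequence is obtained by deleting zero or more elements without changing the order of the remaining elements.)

A longest common strictly increasing subsequence is 2, 10, 14, 17 (length 4); it appears in order in both A and B, and no longer such subsequence exists.

4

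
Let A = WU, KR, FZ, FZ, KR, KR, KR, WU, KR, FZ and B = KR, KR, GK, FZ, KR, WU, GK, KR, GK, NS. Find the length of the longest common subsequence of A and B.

Backtracking the LCS table gives one alignment: KR (A2,B2) → FZ (A4,B4) → KR (A7,B5) → WU (A8,B6) → KR (A9,B8).
So the longest common subsequence has length 5.

5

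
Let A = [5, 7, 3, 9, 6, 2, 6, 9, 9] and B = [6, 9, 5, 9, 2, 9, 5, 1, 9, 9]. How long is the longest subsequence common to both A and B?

5

Backtracking the LCS table gives one alignment: 5 (A1,B3) → 9 (A4,B4) → 2 (A6,B5) → 9 (A8,B9) → 9 (A9,B10).
So the longest common subsequence has length 5.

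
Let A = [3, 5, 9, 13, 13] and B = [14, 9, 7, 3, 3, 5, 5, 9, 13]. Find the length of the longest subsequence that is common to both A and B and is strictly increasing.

4

A longest common strictly increasing subsequence is 3, 5, 9, 13 (length 4); it appears in order in both A and B, and no longer such subsequence exists.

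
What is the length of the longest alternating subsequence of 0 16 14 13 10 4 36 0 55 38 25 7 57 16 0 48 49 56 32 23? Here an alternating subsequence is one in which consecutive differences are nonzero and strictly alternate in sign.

Track the best alternating length ending on an up-step vs a down-step at each position: up/down = 1/1, 2/1, 2/3, 2/3, 2/3, 2/3, 4/1, 1/5, 6/1, 6/7, 6/7, 6/7, 8/1, 8/9, 1/9, 10/9, 10/9, 10/9, 10/11, 10/11.
The maximum over both is 11; one such subsequence is 0, 16, 14, 36, 0, 55, 38, 57, 16, 48, 32.

11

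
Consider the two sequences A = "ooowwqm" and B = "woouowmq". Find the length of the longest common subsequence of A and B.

Backtracking the LCS table gives one alignment: o (A1,B2) → o (A2,B3) → o (A3,B5) → w (A4,B6) → q (A6,B8).
So the longest common subsequence has length 5.

5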